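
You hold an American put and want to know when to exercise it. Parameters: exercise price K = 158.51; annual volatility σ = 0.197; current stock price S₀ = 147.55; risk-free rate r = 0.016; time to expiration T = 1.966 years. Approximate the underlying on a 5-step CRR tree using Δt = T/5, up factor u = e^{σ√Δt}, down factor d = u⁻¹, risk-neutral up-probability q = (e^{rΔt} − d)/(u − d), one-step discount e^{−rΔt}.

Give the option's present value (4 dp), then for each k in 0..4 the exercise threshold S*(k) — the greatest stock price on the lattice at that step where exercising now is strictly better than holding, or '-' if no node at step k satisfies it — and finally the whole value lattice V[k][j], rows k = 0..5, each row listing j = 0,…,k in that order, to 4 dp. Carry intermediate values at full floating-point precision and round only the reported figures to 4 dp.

price = 20.5965
boundary = - - 115.2504 101.8577 115.2504
tree:
20.5965
30.5126 10.7281
43.2596 17.8783 3.5597
56.6523 28.6626 7.0883 0.0000
68.4887 43.2596 14.1147 0.0000 0.0000
78.9496 56.6523 28.1060 0.0000 0.0000 0.0000

Δt=0.39320, u=1.13148, d=0.88379, q=0.49464, disc=e^(-rΔt)=0.99373
k=5 terminal: V=max(K-S,0) → 78.9496 56.6523 28.1060 0.0000 0.0000 0.0000
k=4: j=0 S=90.0213 intr=68.4887 cont=67.4946 V=68.4887[EX]; j=1 S=115.2504 intr=43.2596 cont=42.2656 V=43.2596[EX]; j=2 S=147.5500 intr=10.9600 cont=14.1147 V=14.1147[hold]; j=3 S=188.9018 intr=0.0000 cont=0.0000 V=0.0000[hold]; j=4 S=241.8427 intr=0.0000 cont=0.0000 V=0.0000[hold]  S*(4)=115.2504
k=3: j=0 S=101.8577 intr=56.6523 cont=55.6582 V=56.6523[EX]; j=1 S=130.4040 intr=28.1060 cont=28.6626 V=28.6626[hold]; j=2 S=166.9505 intr=0.0000 cont=7.0883 V=7.0883[hold]; j=3 S=213.7394 intr=0.0000 cont=0.0000 V=0.0000[hold]  S*(3)=101.8577
k=2: j=0 S=115.2504 intr=43.2596 cont=42.5391 V=43.2596[EX]; j=1 S=147.5500 intr=10.9600 cont=17.8783 V=17.8783[hold]; j=2 S=188.9018 intr=0.0000 cont=3.5597 V=3.5597[hold]  S*(2)=115.2504
k=1: j=0 S=130.4040 intr=28.1060 cont=30.5126 V=30.5126[hold]; j=1 S=166.9505 intr=0.0000 cont=10.7281 V=10.7281[hold]  S*(1)=-
k=0: j=0 S=147.5500 intr=10.9600 cont=20.5965 V=20.5965[hold]  S*(0)=-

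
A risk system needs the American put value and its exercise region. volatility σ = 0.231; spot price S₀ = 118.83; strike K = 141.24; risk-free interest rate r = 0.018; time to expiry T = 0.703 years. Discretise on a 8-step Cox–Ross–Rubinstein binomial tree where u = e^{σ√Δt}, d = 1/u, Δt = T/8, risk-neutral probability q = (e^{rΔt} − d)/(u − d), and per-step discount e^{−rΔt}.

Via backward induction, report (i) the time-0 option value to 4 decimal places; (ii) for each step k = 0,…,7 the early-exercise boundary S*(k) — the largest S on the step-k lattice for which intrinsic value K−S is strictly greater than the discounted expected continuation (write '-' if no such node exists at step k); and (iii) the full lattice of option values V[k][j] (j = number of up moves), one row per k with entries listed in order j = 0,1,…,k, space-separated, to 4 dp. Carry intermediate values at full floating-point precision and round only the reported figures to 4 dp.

price = 24.0965
boundary = - - 103.6210 96.7628 103.6210 110.9652 118.8300 127.2522
tree:
24.0965
30.5727 17.5518
37.6190 23.4658 11.5609
44.4772 30.2875 16.5656 6.4806
50.8814 37.6190 22.8881 10.1540 2.7453
56.8618 44.4772 30.2748 15.4084 4.8138 0.6390
62.4464 50.8814 37.6190 22.4100 8.2986 1.2660 0.0000
67.6613 56.8618 44.4772 30.2748 13.9878 2.5080 0.0000 0.0000
72.5312 62.4464 50.8814 37.6190 22.4100 4.9687 0.0000 0.0000 0.0000

Δt=0.08787, u=1.07088, d=0.93381, q=0.49444, disc=e^(-rΔt)=0.99842
k=8 terminal: V=max(K-S,0) → 72.5312 62.4464 50.8814 37.6190 22.4100 4.9687 0.0000 0.0000 0.0000
k=7: j=0 S=73.5787 intr=67.6613 cont=67.4381 V=67.6613[EX]; j=1 S=84.3782 intr=56.8618 cont=56.6386 V=56.8618[EX]; j=2 S=96.7628 intr=44.4772 cont=44.2539 V=44.4772[EX]; j=3 S=110.9652 intr=30.2748 cont=30.0515 V=30.2748[EX]; j=4 S=127.2522 intr=13.9878 cont=13.7646 V=13.9878[EX]; j=5 S=145.9297 intr=0.0000 cont=2.5080 V=2.5080[hold]; j=6 S=167.3486 intr=0.0000 cont=0.0000 V=0.0000[hold]; j=7 S=191.9112 intr=0.0000 cont=0.0000 V=0.0000[hold]  S*(7)=127.2522
k=6: j=0 S=78.7936 intr=62.4464 cont=62.2232 V=62.4464[EX]; j=1 S=90.3586 intr=50.8814 cont=50.6582 V=50.8814[EX]; j=2 S=103.6210 intr=37.6190 cont=37.3958 V=37.6190[EX]; j=3 S=118.8300 intr=22.4100 cont=22.1868 V=22.4100[EX]; j=4 S=136.2713 intr=4.9687 cont=8.2986 V=8.2986[hold]; j=5 S=156.2726 intr=0.0000 cont=1.2660 V=1.2660[hold]; j=6 S=179.2096 intr=0.0000 cont=0.0000 V=0.0000[hold]  S*(6)=118.8300
k=5: j=0 S=84.3782 intr=56.8618 cont=56.6386 V=56.8618[EX]; j=1 S=96.7628 intr=44.4772 cont=44.2539 V=44.4772[EX]; j=2 S=110.9652 intr=30.2748 cont=30.0515 V=30.2748[EX]; j=3 S=127.2522 intr=13.9878 cont=15.4084 V=15.4084[hold]; j=4 S=145.9297 intr=0.0000 cont=4.8138 V=4.8138[hold]; j=5 S=167.3486 intr=0.0000 cont=0.6390 V=0.6390[hold]  S*(5)=110.9652
k=4: j=0 S=90.3586 intr=50.8814 cont=50.6582 V=50.8814[EX]; j=1 S=103.6210 intr=37.6190 cont=37.3958 V=37.6190[EX]; j=2 S=118.8300 intr=22.4100 cont=22.8881 V=22.8881[hold]; j=3 S=136.2713 intr=4.9687 cont=10.1540 V=10.1540[hold]; j=4 S=156.2726 intr=0.0000 cont=2.7453 V=2.7453[hold]  S*(4)=103.6210
k=3: j=0 S=96.7628 intr=44.4772 cont=44.2539 V=44.4772[EX]; j=1 S=110.9652 intr=30.2748 cont=30.2875 V=30.2875[hold]; j=2 S=127.2522 intr=13.9878 cont=16.5656 V=16.5656[hold]; j=3 S=145.9297 intr=0.0000 cont=6.4806 V=6.4806[hold]  S*(3)=96.7628
k=2: j=0 S=103.6210 intr=37.6190 cont=37.4021 V=37.6190[EX]; j=1 S=118.8300 intr=22.4100 cont=23.4658 V=23.4658[hold]; j=2 S=136.2713 intr=4.9687 cont=11.5609 V=11.5609[hold]  S*(2)=103.6210
k=1: j=0 S=110.9652 intr=30.2748 cont=30.5727 V=30.5727[hold]; j=1 S=127.2522 intr=13.9878 cont=17.5518 V=17.5518[hold]  S*(1)=-
k=0: j=0 S=118.8300 intr=22.4100 cont=24.0965 V=24.0965[hold]  S*(0)=-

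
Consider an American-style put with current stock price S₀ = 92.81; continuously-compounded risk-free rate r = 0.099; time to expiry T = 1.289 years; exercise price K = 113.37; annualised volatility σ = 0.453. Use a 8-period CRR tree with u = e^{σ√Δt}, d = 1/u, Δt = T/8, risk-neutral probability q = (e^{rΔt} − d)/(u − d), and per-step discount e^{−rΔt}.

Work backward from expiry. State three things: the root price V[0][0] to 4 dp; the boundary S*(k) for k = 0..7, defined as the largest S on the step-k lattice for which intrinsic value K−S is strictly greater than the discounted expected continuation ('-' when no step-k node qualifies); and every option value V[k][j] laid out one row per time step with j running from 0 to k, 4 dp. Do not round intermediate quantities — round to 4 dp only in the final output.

Δt=0.16112, u=1.19942, d=0.83374, q=0.49864, disc=e^(-rΔt)=0.98418
k=8 terminal: V=max(K-S,0) → 91.7013 82.1974 68.5251 48.8560 20.5600 0.0000 0.0000 0.0000 0.0000
k=7: j=0 S=25.9898 intr=87.3802 cont=85.5862 V=87.3802[EX]; j=1 S=37.3889 intr=75.9811 cont=74.1870 V=75.9811[EX]; j=2 S=53.7878 intr=59.5822 cont=57.7881 V=59.5822[EX]; j=3 S=77.3792 intr=35.9908 cont=34.1967 V=35.9908[EX]; j=4 S=111.3179 intr=2.0521 cont=10.1449 V=10.1449[hold]; j=5 S=160.1422 intr=0.0000 cont=0.0000 V=0.0000[hold]; j=6 S=230.3809 intr=0.0000 cont=0.0000 V=0.0000[hold]; j=7 S=331.4264 intr=0.0000 cont=0.0000 V=0.0000[hold]  S*(7)=77.3792
k=6: j=0 S=31.1726 intr=82.1974 cont=80.4034 V=82.1974[EX]; j=1 S=44.8449 intr=68.5251 cont=66.7310 V=68.5251[EX]; j=2 S=64.5140 intr=48.8560 cont=47.0619 V=48.8560[EX]; j=3 S=92.8100 intr=20.5600 cont=22.7375 V=22.7375[hold]; j=4 S=133.5167 intr=0.0000 cont=5.0058 V=5.0058[hold]; j=5 S=192.0773 intr=0.0000 cont=0.0000 V=0.0000[hold]; j=6 S=276.3228 intr=0.0000 cont=0.0000 V=0.0000[hold]  S*(6)=64.5140
k=5: j=0 S=37.3889 intr=75.9811 cont=74.1870 V=75.9811[EX]; j=1 S=53.7878 intr=59.5822 cont=57.7881 V=59.5822[EX]; j=2 S=77.3792 intr=35.9908 cont=35.2653 V=35.9908[EX]; j=3 S=111.3179 intr=2.0521 cont=13.6759 V=13.6759[hold]; j=4 S=160.1422 intr=0.0000 cont=2.4700 V=2.4700[hold]; j=5 S=230.3809 intr=0.0000 cont=0.0000 V=0.0000[hold]  S*(5)=77.3792
k=4: j=0 S=44.8449 intr=68.5251 cont=66.7310 V=68.5251[EX]; j=1 S=64.5140 intr=48.8560 cont=47.0619 V=48.8560[EX]; j=2 S=92.8100 intr=20.5600 cont=24.4703 V=24.4703[hold]; j=3 S=133.5167 intr=0.0000 cont=7.9602 V=7.9602[hold]; j=4 S=192.0773 intr=0.0000 cont=1.2188 V=1.2188[hold]  S*(4)=64.5140
k=3: j=0 S=53.7878 intr=59.5822 cont=57.7881 V=59.5822[EX]; j=1 S=77.3792 intr=35.9908 cont=36.1157 V=36.1157[hold]; j=2 S=111.3179 intr=2.0521 cont=15.9808 V=15.9808[hold]; j=3 S=160.1422 intr=0.0000 cont=4.5259 V=4.5259[hold]  S*(3)=53.7878
k=2: j=0 S=64.5140 intr=48.8560 cont=47.1232 V=48.8560[EX]; j=1 S=92.8100 intr=20.5600 cont=25.6630 V=25.6630[hold]; j=2 S=133.5167 intr=0.0000 cont=10.1065 V=10.1065[hold]  S*(2)=64.5140
k=1: j=0 S=77.3792 intr=35.9908 cont=36.7010 V=36.7010[hold]; j=1 S=111.3179 intr=2.0521 cont=17.6226 V=17.6226[hold]  S*(1)=-
k=0: j=0 S=92.8100 intr=20.5600 cont=26.7576 V=26.7576[hold]  S*(0)=-

price = 26.7576
boundary = - - 64.5140 53.7878 64.5140 77.3792 64.5140 77.3792
tree:
26.7576
36.7010 17.6226
48.8560 25.6630 10.1065
59.5822 36.1157 15.9808 4.5259
68.5251 48.8560 24.4703 7.9602 1.2188
75.9811 59.5822 35.9908 13.6759 2.4700 0.0000
82.1974 68.5251 48.8560 22.7375 5.0058 0.0000 0.0000
87.3802 75.9811 59.5822 35.9908 10.1449 0.0000 0.0000 0.0000
91.7013 82.1974 68.5251 48.8560 20.5600 0.0000 0.0000 0.0000 0.0000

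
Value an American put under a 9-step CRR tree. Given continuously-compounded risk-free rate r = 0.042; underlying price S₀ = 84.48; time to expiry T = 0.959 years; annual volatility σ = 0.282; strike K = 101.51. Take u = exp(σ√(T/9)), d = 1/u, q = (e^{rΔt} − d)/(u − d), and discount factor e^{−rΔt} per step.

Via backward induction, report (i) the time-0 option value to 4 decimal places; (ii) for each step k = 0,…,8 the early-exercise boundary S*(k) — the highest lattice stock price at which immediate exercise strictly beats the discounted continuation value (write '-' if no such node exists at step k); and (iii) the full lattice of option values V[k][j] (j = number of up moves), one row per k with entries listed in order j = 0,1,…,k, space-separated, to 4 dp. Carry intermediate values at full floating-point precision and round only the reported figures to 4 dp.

price = 19.0971
boundary = - - 70.2745 64.0944 70.2745 77.0506 70.2745 77.0506 84.4800
tree:
19.0971
24.7769 13.6184
31.2355 18.5742 8.8107
37.4156 24.5196 12.8266 4.8949
43.0523 31.2355 18.0589 7.7369 2.1117
48.1932 37.4156 24.4594 11.8538 3.7111 0.5396
52.8821 43.0523 31.2355 17.4608 6.3827 1.0870 0.0000
57.1586 48.1932 37.4156 24.4594 10.6556 2.1896 0.0000 0.0000
61.0590 52.8821 43.0523 31.2355 17.0300 4.4105 0.0000 0.0000 0.0000
64.6164 57.1586 48.1932 37.4156 24.4594 8.8842 0.0000 0.0000 0.0000 0.0000

params: Δt=0.10656 u=1.09642 d=0.91206 q=0.50133 e^(-rΔt)=0.99553
t_9 payoffs: 64.6164 57.1586 48.1932 37.4156 24.4594 8.8842 0.0000 0.0000 0.0000 0.0000
t_8: node(8,0) S=40.4510 payoff=61.0590 vs cont=60.6057 → 61.0590 [stop]  node(8,1) S=48.6279 payoff=52.8821 vs cont=52.4288 → 52.8821 [stop]  node(8,2) S=58.4577 payoff=43.0523 vs cont=42.5990 → 43.0523 [stop]  node(8,3) S=70.2745 payoff=31.2355 vs cont=30.7822 → 31.2355 [stop]  node(8,4) S=84.4800 payoff=17.0300 vs cont=16.5767 → 17.0300 [stop]  node(8,5) S=101.5570 payoff=0.0000 vs cont=4.4105 → 4.4105 [wait]  node(8,6) S=122.0861 payoff=0.0000 vs cont=0.0000 → 0.0000 [wait]  node(8,7) S=146.7649 payoff=0.0000 vs cont=0.0000 → 0.0000 [wait]  node(8,8) S=176.4323 payoff=0.0000 vs cont=0.0000 → 0.0000 [wait]  ⇒ S*(8)=84.4800
t_7: node(7,0) S=44.3514 payoff=57.1586 vs cont=56.7053 → 57.1586 [stop]  node(7,1) S=53.3168 payoff=48.1932 vs cont=47.7400 → 48.1932 [stop]  node(7,2) S=64.0944 payoff=37.4156 vs cont=36.9624 → 37.4156 [stop]  node(7,3) S=77.0506 payoff=24.4594 vs cont=24.0062 → 24.4594 [stop]  node(7,4) S=92.6258 payoff=8.8842 vs cont=10.6556 → 10.6556 [wait]  node(7,5) S=111.3494 payoff=0.0000 vs cont=2.1896 → 2.1896 [wait]  node(7,6) S=133.8579 payoff=0.0000 vs cont=0.0000 → 0.0000 [wait]  node(7,7) S=160.9163 payoff=0.0000 vs cont=0.0000 → 0.0000 [wait]  ⇒ S*(7)=77.0506
t_6: node(6,0) S=48.6279 payoff=52.8821 vs cont=52.4288 → 52.8821 [stop]  node(6,1) S=58.4577 payoff=43.0523 vs cont=42.5990 → 43.0523 [stop]  node(6,2) S=70.2745 payoff=31.2355 vs cont=30.7822 → 31.2355 [stop]  node(6,3) S=84.4800 payoff=17.0300 vs cont=17.4608 → 17.4608 [wait]  node(6,4) S=101.5570 payoff=0.0000 vs cont=6.3827 → 6.3827 [wait]  node(6,5) S=122.0861 payoff=0.0000 vs cont=1.0870 → 1.0870 [wait]  node(6,6) S=146.7649 payoff=0.0000 vs cont=0.0000 → 0.0000 [wait]  ⇒ S*(6)=70.2745
t_5: node(5,0) S=53.3168 payoff=48.1932 vs cont=47.7400 → 48.1932 [stop]  node(5,1) S=64.0944 payoff=37.4156 vs cont=36.9624 → 37.4156 [stop]  node(5,2) S=77.0506 payoff=24.4594 vs cont=24.2212 → 24.4594 [stop]  node(5,3) S=92.6258 payoff=8.8842 vs cont=11.8538 → 11.8538 [wait]  node(5,4) S=111.3494 payoff=0.0000 vs cont=3.7111 → 3.7111 [wait]  node(5,5) S=133.8579 payoff=0.0000 vs cont=0.5396 → 0.5396 [wait]  ⇒ S*(5)=77.0506
t_4: node(4,0) S=58.4577 payoff=43.0523 vs cont=42.5990 → 43.0523 [stop]  node(4,1) S=70.2745 payoff=31.2355 vs cont=30.7822 → 31.2355 [stop]  node(4,2) S=84.4800 payoff=17.0300 vs cont=18.0589 → 18.0589 [wait]  node(4,3) S=101.5570 payoff=0.0000 vs cont=7.7369 → 7.7369 [wait]  node(4,4) S=122.0861 payoff=0.0000 vs cont=2.1117 → 2.1117 [wait]  ⇒ S*(4)=70.2745
t_3: node(3,0) S=64.0944 payoff=37.4156 vs cont=36.9624 → 37.4156 [stop]  node(3,1) S=77.0506 payoff=24.4594 vs cont=24.5196 → 24.5196 [wait]  node(3,2) S=92.6258 payoff=8.8842 vs cont=12.8266 → 12.8266 [wait]  node(3,3) S=111.3494 payoff=0.0000 vs cont=4.8949 → 4.8949 [wait]  ⇒ S*(3)=64.0944
t_2: node(2,0) S=70.2745 payoff=31.2355 vs cont=30.8123 → 31.2355 [stop]  node(2,1) S=84.4800 payoff=17.0300 vs cont=18.5742 → 18.5742 [wait]  node(2,2) S=101.5570 payoff=0.0000 vs cont=8.8107 → 8.8107 [wait]  ⇒ S*(2)=70.2745
t_1: node(1,0) S=77.0506 payoff=24.4594 vs cont=24.7769 → 24.7769 [wait]  node(1,1) S=92.6258 payoff=8.8842 vs cont=13.6184 → 13.6184 [wait]  ⇒ S*(1)=-
t_0: node(0,0) S=84.4800 payoff=17.0300 vs cont=19.0971 → 19.0971 [wait]  ⇒ S*(0)=-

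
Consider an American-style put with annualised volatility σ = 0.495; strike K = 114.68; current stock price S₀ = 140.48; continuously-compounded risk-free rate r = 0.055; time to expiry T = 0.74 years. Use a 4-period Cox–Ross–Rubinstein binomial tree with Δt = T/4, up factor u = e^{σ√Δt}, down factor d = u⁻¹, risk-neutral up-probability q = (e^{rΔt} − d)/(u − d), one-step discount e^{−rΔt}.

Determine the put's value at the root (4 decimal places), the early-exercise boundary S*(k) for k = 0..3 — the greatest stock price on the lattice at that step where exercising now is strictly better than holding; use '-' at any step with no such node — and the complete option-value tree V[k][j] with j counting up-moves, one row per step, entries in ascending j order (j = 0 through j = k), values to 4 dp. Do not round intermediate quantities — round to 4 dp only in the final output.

price = 10.4279
boundary = - - - 74.1687
tree:
10.4279
16.9767 3.2936
26.8149 6.2874 0.0000
40.5113 12.0027 0.0000 0.0000
54.7346 22.9133 0.0000 0.0000 0.0000

Δt=0.18500  u=1.23727  d=0.80823  q=0.47081  discount=0.98988
step 4 (expiry): payoffs max(K−S,0) = 54.7346 22.9133 0.0000 0.0000 0.0000
step 3: (k=3,j=0): S=74.1687, (K−S)⁺=40.5113, hold=39.3503 ⇒ V=40.5113 exercise | (k=3,j=1): S=113.5403, (K−S)⁺=1.1397, hold=12.0027 ⇒ V=12.0027 continue | (k=3,j=2): S=173.8117, (K−S)⁺=0.0000, hold=0.0000 ⇒ V=0.0000 continue | (k=3,j=3): S=266.0775, (K−S)⁺=0.0000, hold=0.0000 ⇒ V=0.0000 continue  boundary S*=74.1687
step 2: (k=2,j=0): S=91.7667, (K−S)⁺=22.9133, hold=26.8149 ⇒ V=26.8149 continue | (k=2,j=1): S=140.4800, (K−S)⁺=0.0000, hold=6.2874 ⇒ V=6.2874 continue | (k=2,j=2): S=215.0521, (K−S)⁺=0.0000, hold=0.0000 ⇒ V=0.0000 continue  boundary S*=-
step 1: (k=1,j=0): S=113.5403, (K−S)⁺=1.1397, hold=16.9767 ⇒ V=16.9767 continue | (k=1,j=1): S=173.8117, (K−S)⁺=0.0000, hold=3.2936 ⇒ V=3.2936 continue  boundary S*=-
step 0: (k=0,j=0): S=140.4800, (K−S)⁺=0.0000, hold=10.4279 ⇒ V=10.4279 continue  boundary S*=-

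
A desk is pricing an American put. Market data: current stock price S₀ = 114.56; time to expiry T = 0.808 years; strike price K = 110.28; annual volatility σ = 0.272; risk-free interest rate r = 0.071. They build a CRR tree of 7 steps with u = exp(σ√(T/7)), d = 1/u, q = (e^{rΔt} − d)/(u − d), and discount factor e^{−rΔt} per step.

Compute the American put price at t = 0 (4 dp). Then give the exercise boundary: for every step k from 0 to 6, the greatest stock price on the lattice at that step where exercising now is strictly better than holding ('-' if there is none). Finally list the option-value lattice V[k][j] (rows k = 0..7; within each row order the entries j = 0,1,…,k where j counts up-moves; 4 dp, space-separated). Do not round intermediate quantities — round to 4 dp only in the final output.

price = 6.9757
boundary = - - - 86.8224 79.1586 86.8224 95.2282
tree:
6.9757
10.8114 3.5646
16.2289 6.0087 1.3771
23.4576 9.8490 2.5782 0.2962
31.1214 15.5712 4.7514 0.6239 0.0000
38.1088 23.4576 8.5771 1.3143 0.0000 0.0000
44.4793 31.1214 15.0518 2.7687 0.0000 0.0000 0.0000
50.2875 38.1088 23.4576 5.8322 0.0000 0.0000 0.0000 0.0000

params: Δt=0.11543 u=1.09682 d=0.91173 q=0.52137 e^(-rΔt)=0.99184
t_7 payoffs: 50.2875 38.1088 23.4576 5.8322 0.0000 0.0000 0.0000 0.0000
t_6: node(6,0) S=65.8007 payoff=44.4793 vs cont=43.5792 → 44.4793 [stop]  node(6,1) S=79.1586 payoff=31.1214 vs cont=30.2213 → 31.1214 [stop]  node(6,2) S=95.2282 payoff=15.0518 vs cont=14.1517 → 15.0518 [stop]  node(6,3) S=114.5600 payoff=0.0000 vs cont=2.7687 → 2.7687 [wait]  node(6,4) S=137.8163 payoff=0.0000 vs cont=0.0000 → 0.0000 [wait]  node(6,5) S=165.7937 payoff=0.0000 vs cont=0.0000 → 0.0000 [wait]  node(6,6) S=199.4507 payoff=0.0000 vs cont=0.0000 → 0.0000 [wait]  ⇒ S*(6)=95.2282
t_5: node(5,0) S=72.1712 payoff=38.1088 vs cont=37.2087 → 38.1088 [stop]  node(5,1) S=86.8224 payoff=23.4576 vs cont=22.5575 → 23.4576 [stop]  node(5,2) S=104.4478 payoff=5.8322 vs cont=8.5771 → 8.5771 [wait]  node(5,3) S=125.6512 payoff=0.0000 vs cont=1.3143 → 1.3143 [wait]  node(5,4) S=151.1591 payoff=0.0000 vs cont=0.0000 → 0.0000 [wait]  node(5,5) S=181.8452 payoff=0.0000 vs cont=0.0000 → 0.0000 [wait]  ⇒ S*(5)=86.8224
t_4: node(4,0) S=79.1586 payoff=31.1214 vs cont=30.2213 → 31.1214 [stop]  node(4,1) S=95.2282 payoff=15.0518 vs cont=15.5712 → 15.5712 [wait]  node(4,2) S=114.5600 payoff=0.0000 vs cont=4.7514 → 4.7514 [wait]  node(4,3) S=137.8163 payoff=0.0000 vs cont=0.6239 → 0.6239 [wait]  node(4,4) S=165.7937 payoff=0.0000 vs cont=0.0000 → 0.0000 [wait]  ⇒ S*(4)=79.1586
t_3: node(3,0) S=86.8224 payoff=23.4576 vs cont=22.8261 → 23.4576 [stop]  node(3,1) S=104.4478 payoff=5.8322 vs cont=9.8490 → 9.8490 [wait]  node(3,2) S=125.6512 payoff=0.0000 vs cont=2.5782 → 2.5782 [wait]  node(3,3) S=151.1591 payoff=0.0000 vs cont=0.2962 → 0.2962 [wait]  ⇒ S*(3)=86.8224
t_2: node(2,0) S=95.2282 payoff=15.0518 vs cont=16.2289 → 16.2289 [wait]  node(2,1) S=114.5600 payoff=0.0000 vs cont=6.0087 → 6.0087 [wait]  node(2,2) S=137.8163 payoff=0.0000 vs cont=1.3771 → 1.3771 [wait]  ⇒ S*(2)=-
t_1: node(1,0) S=104.4478 payoff=5.8322 vs cont=10.8114 → 10.8114 [wait]  node(1,1) S=125.6512 payoff=0.0000 vs cont=3.5646 → 3.5646 [wait]  ⇒ S*(1)=-
t_0: node(0,0) S=114.5600 payoff=0.0000 vs cont=6.9757 → 6.9757 [wait]  ⇒ S*(0)=-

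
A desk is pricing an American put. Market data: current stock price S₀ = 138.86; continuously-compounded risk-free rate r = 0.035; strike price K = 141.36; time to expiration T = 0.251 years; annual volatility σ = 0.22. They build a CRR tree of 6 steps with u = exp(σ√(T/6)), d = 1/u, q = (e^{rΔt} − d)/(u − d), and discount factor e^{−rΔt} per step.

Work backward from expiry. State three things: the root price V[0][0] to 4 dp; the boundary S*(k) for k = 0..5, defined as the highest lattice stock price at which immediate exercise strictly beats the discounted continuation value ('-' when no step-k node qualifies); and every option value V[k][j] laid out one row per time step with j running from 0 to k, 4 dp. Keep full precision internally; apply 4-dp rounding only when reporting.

price = 7.0316
boundary = - - - 121.3253 126.9092 132.7502
tree:
7.0316
10.3723 3.7779
14.7445 6.1172 1.4961
20.0347 9.6024 2.7191 0.3018
25.3730 14.4508 4.8785 0.6107 0.0000
30.4764 20.0347 8.6098 1.2356 0.0000 0.0000
35.3552 25.3730 14.4508 2.5000 0.0000 0.0000 0.0000

Δt=0.04183, u=1.04602, d=0.95600, q=0.50503, disc=e^(-rΔt)=0.99854
k=6 terminal: V=max(K-S,0) → 35.3552 25.3730 14.4508 2.5000 0.0000 0.0000 0.0000
k=5: j=0 S=110.8836 intr=30.4764 cont=30.2696 V=30.4764[EX]; j=1 S=121.3253 intr=20.0347 cont=19.8279 V=20.0347[EX]; j=2 S=132.7502 intr=8.6098 cont=8.4030 V=8.6098[EX]; j=3 S=145.2510 intr=0.0000 cont=1.2356 V=1.2356[hold]; j=4 S=158.9290 intr=0.0000 cont=0.0000 V=0.0000[hold]; j=5 S=173.8950 intr=0.0000 cont=0.0000 V=0.0000[hold]  S*(5)=132.7502
k=4: j=0 S=115.9870 intr=25.3730 cont=25.1662 V=25.3730[EX]; j=1 S=126.9092 intr=14.4508 cont=14.2439 V=14.4508[EX]; j=2 S=138.8600 intr=2.5000 cont=4.8785 V=4.8785[hold]; j=3 S=151.9361 intr=0.0000 cont=0.6107 V=0.6107[hold]; j=4 S=166.2436 intr=0.0000 cont=0.0000 V=0.0000[hold]  S*(4)=126.9092
k=3: j=0 S=121.3253 intr=20.0347 cont=19.8279 V=20.0347[EX]; j=1 S=132.7502 intr=8.6098 cont=9.6024 V=9.6024[hold]; j=2 S=145.2510 intr=0.0000 cont=2.7191 V=2.7191[hold]; j=3 S=158.9290 intr=0.0000 cont=0.3018 V=0.3018[hold]  S*(3)=121.3253
k=2: j=0 S=126.9092 intr=14.4508 cont=14.7445 V=14.7445[hold]; j=1 S=138.8600 intr=2.5000 cont=6.1172 V=6.1172[hold]; j=2 S=151.9361 intr=0.0000 cont=1.4961 V=1.4961[hold]  S*(2)=-
k=1: j=0 S=132.7502 intr=8.6098 cont=10.3723 V=10.3723[hold]; j=1 S=145.2510 intr=0.0000 cont=3.7779 V=3.7779[hold]  S*(1)=-
k=0: j=0 S=138.8600 intr=2.5000 cont=7.0316 V=7.0316[hold]  S*(0)=-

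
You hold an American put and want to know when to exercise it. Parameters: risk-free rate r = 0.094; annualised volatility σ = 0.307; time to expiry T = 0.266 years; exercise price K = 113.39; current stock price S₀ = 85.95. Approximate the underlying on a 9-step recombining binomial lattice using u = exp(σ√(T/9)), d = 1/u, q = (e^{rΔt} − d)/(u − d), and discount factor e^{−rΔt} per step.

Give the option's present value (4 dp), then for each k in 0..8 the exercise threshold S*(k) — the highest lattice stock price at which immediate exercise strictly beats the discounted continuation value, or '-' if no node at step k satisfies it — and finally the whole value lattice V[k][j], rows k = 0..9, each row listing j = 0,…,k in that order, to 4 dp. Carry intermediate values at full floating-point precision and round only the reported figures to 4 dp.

price = 27.4400
boundary = 85.9500 90.6082 95.5188 90.6082 95.5188 90.6082 95.5188 100.6955 106.1529
tree:
27.4400
31.8587 22.7818
36.0502 27.4400 17.8712
40.0263 31.8587 22.7818 13.1808
43.7979 36.0502 27.4400 17.8712 8.8023
47.3756 40.0263 31.8587 22.7818 12.8469 5.0128
50.7694 43.7979 36.0502 27.4400 17.8712 8.1498 2.0639
53.9887 47.3756 40.0263 31.8587 22.7818 12.6945 3.8823 0.3498
57.0426 50.7694 43.7979 36.0502 27.4400 17.8712 7.2371 0.7205 0.0000
59.9394 53.9887 47.3756 40.0263 31.8587 22.7818 12.6945 1.4841 0.0000 0.0000

Δt=0.02956, u=1.05420, d=0.94859, q=0.51315, disc=e^(-rΔt)=0.99723
k=9 terminal: V=max(K-S,0) → 59.9394 53.9887 47.3756 40.0263 31.8587 22.7818 12.6945 1.4841 0.0000 0.0000
k=8: j=0 S=56.3474 intr=57.0426 cont=56.7280 V=57.0426[EX]; j=1 S=62.6206 intr=50.7694 cont=50.4548 V=50.7694[EX]; j=2 S=69.5921 intr=43.7979 cont=43.4833 V=43.7979[EX]; j=3 S=77.3398 intr=36.0502 cont=35.7356 V=36.0502[EX]; j=4 S=85.9500 intr=27.4400 cont=27.1254 V=27.4400[EX]; j=5 S=95.5188 intr=17.8712 cont=17.5566 V=17.8712[EX]; j=6 S=106.1529 intr=7.2371 cont=6.9226 V=7.2371[EX]; j=7 S=117.9708 intr=0.0000 cont=0.7205 V=0.7205[hold]; j=8 S=131.1045 intr=0.0000 cont=0.0000 V=0.0000[hold]  S*(8)=106.1529
k=7: j=0 S=59.4013 intr=53.9887 cont=53.6742 V=53.9887[EX]; j=1 S=66.0144 intr=47.3756 cont=47.0610 V=47.3756[EX]; j=2 S=73.3637 intr=40.0263 cont=39.7117 V=40.0263[EX]; j=3 S=81.5313 intr=31.8587 cont=31.5441 V=31.8587[EX]; j=4 S=90.6082 intr=22.7818 cont=22.4672 V=22.7818[EX]; j=5 S=100.6955 intr=12.6945 cont=12.3799 V=12.6945[EX]; j=6 S=111.9059 intr=1.4841 cont=3.8823 V=3.8823[hold]; j=7 S=124.3644 intr=0.0000 cont=0.3498 V=0.3498[hold]  S*(7)=100.6955
k=6: j=0 S=62.6206 intr=50.7694 cont=50.4548 V=50.7694[EX]; j=1 S=69.5921 intr=43.7979 cont=43.4833 V=43.7979[EX]; j=2 S=77.3398 intr=36.0502 cont=35.7356 V=36.0502[EX]; j=3 S=85.9500 intr=27.4400 cont=27.1254 V=27.4400[EX]; j=4 S=95.5188 intr=17.8712 cont=17.5566 V=17.8712[EX]; j=5 S=106.1529 intr=7.2371 cont=8.1498 V=8.1498[hold]; j=6 S=117.9708 intr=0.0000 cont=2.0639 V=2.0639[hold]  S*(6)=95.5188
k=5: j=0 S=66.0144 intr=47.3756 cont=47.0610 V=47.3756[EX]; j=1 S=73.3637 intr=40.0263 cont=39.7117 V=40.0263[EX]; j=2 S=81.5313 intr=31.8587 cont=31.5441 V=31.8587[EX]; j=3 S=90.6082 intr=22.7818 cont=22.4672 V=22.7818[EX]; j=4 S=100.6955 intr=12.6945 cont=12.8469 V=12.8469[hold]; j=5 S=111.9059 intr=1.4841 cont=5.0128 V=5.0128[hold]  S*(5)=90.6082
k=4: j=0 S=69.5921 intr=43.7979 cont=43.4833 V=43.7979[EX]; j=1 S=77.3398 intr=36.0502 cont=35.7356 V=36.0502[EX]; j=2 S=85.9500 intr=27.4400 cont=27.1254 V=27.4400[EX]; j=3 S=95.5188 intr=17.8712 cont=17.6346 V=17.8712[EX]; j=4 S=106.1529 intr=7.2371 cont=8.8023 V=8.8023[hold]  S*(4)=95.5188
k=3: j=0 S=73.3637 intr=40.0263 cont=39.7117 V=40.0263[EX]; j=1 S=81.5313 intr=31.8587 cont=31.5441 V=31.8587[EX]; j=2 S=90.6082 intr=22.7818 cont=22.4672 V=22.7818[EX]; j=3 S=100.6955 intr=12.6945 cont=13.1808 V=13.1808[hold]  S*(3)=90.6082
k=2: j=0 S=77.3398 intr=36.0502 cont=35.7356 V=36.0502[EX]; j=1 S=85.9500 intr=27.4400 cont=27.1254 V=27.4400[EX]; j=2 S=95.5188 intr=17.8712 cont=17.8055 V=17.8712[EX]  S*(2)=95.5188
k=1: j=0 S=81.5313 intr=31.8587 cont=31.5441 V=31.8587[EX]; j=1 S=90.6082 intr=22.7818 cont=22.4672 V=22.7818[EX]  S*(1)=90.6082
k=0: j=0 S=85.9500 intr=27.4400 cont=27.1254 V=27.4400[EX]  S*(0)=85.9500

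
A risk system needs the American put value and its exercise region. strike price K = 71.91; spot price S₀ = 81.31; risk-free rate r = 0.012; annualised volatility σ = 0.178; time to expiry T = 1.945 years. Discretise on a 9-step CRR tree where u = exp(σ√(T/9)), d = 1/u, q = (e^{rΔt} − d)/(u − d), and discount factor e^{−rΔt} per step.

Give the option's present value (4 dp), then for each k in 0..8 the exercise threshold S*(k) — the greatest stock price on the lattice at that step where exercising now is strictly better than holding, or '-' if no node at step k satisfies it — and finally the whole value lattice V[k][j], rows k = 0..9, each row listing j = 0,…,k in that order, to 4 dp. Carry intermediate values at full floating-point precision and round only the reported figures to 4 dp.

params: Δt=0.21611 u=1.08627 d=0.92058 q=0.49500 e^(-rΔt)=0.99741
t_9 payoffs: 33.2991 26.3499 18.1501 8.4745 0.0000 0.0000 0.0000 0.0000 0.0000 0.0000
t_8: node(8,0) S=41.9418 payoff=29.9682 vs cont=29.7819 → 29.9682 [stop]  node(8,1) S=49.4905 payoff=22.4195 vs cont=22.2333 → 22.4195 [stop]  node(8,2) S=58.3977 payoff=13.5123 vs cont=13.3261 → 13.5123 [stop]  node(8,3) S=68.9080 payoff=3.0020 vs cont=4.2685 → 4.2685 [wait]  node(8,4) S=81.3100 payoff=0.0000 vs cont=0.0000 → 0.0000 [wait]  node(8,5) S=95.9441 payoff=0.0000 vs cont=0.0000 → 0.0000 [wait]  node(8,6) S=113.2120 payoff=0.0000 vs cont=0.0000 → 0.0000 [wait]  node(8,7) S=133.5877 payoff=0.0000 vs cont=0.0000 → 0.0000 [wait]  node(8,8) S=157.6306 payoff=0.0000 vs cont=0.0000 → 0.0000 [wait]  ⇒ S*(8)=58.3977
t_7: node(7,0) S=45.5601 payoff=26.3499 vs cont=26.1637 → 26.3499 [stop]  node(7,1) S=53.7599 payoff=18.1501 vs cont=17.9638 → 18.1501 [stop]  node(7,2) S=63.4355 payoff=8.4745 vs cont=8.9135 → 8.9135 [wait]  node(7,3) S=74.8526 payoff=0.0000 vs cont=2.1500 → 2.1500 [wait]  node(7,4) S=88.3245 payoff=0.0000 vs cont=0.0000 → 0.0000 [wait]  node(7,5) S=104.2210 payoff=0.0000 vs cont=0.0000 → 0.0000 [wait]  node(7,6) S=122.9786 payoff=0.0000 vs cont=0.0000 → 0.0000 [wait]  node(7,7) S=145.1121 payoff=0.0000 vs cont=0.0000 → 0.0000 [wait]  ⇒ S*(7)=53.7599
t_6: node(6,0) S=49.4905 payoff=22.4195 vs cont=22.2333 → 22.4195 [stop]  node(6,1) S=58.3977 payoff=13.5123 vs cont=13.5428 → 13.5428 [wait]  node(6,2) S=68.9080 payoff=3.0020 vs cont=5.5512 → 5.5512 [wait]  node(6,3) S=81.3100 payoff=0.0000 vs cont=1.0830 → 1.0830 [wait]  node(6,4) S=95.9441 payoff=0.0000 vs cont=0.0000 → 0.0000 [wait]  node(6,5) S=113.2120 payoff=0.0000 vs cont=0.0000 → 0.0000 [wait]  node(6,6) S=133.5877 payoff=0.0000 vs cont=0.0000 → 0.0000 [wait]  ⇒ S*(6)=49.4905
t_5: node(5,0) S=53.7599 payoff=18.1501 vs cont=17.9789 → 18.1501 [stop]  node(5,1) S=63.4355 payoff=8.4745 vs cont=9.5622 → 9.5622 [wait]  node(5,2) S=74.8526 payoff=0.0000 vs cont=3.3308 → 3.3308 [wait]  node(5,3) S=88.3245 payoff=0.0000 vs cont=0.5455 → 0.5455 [wait]  node(5,4) S=104.2210 payoff=0.0000 vs cont=0.0000 → 0.0000 [wait]  node(5,5) S=122.9786 payoff=0.0000 vs cont=0.0000 → 0.0000 [wait]  ⇒ S*(5)=53.7599
t_4: node(4,0) S=58.3977 payoff=13.5123 vs cont=13.8631 → 13.8631 [wait]  node(4,1) S=68.9080 payoff=3.0020 vs cont=6.4609 → 6.4609 [wait]  node(4,2) S=81.3100 payoff=0.0000 vs cont=1.9470 → 1.9470 [wait]  node(4,3) S=95.9441 payoff=0.0000 vs cont=0.2748 → 0.2748 [wait]  node(4,4) S=113.2120 payoff=0.0000 vs cont=0.0000 → 0.0000 [wait]  ⇒ S*(4)=-
t_3: node(3,0) S=63.4355 payoff=8.4745 vs cont=10.1726 → 10.1726 [wait]  node(3,1) S=74.8526 payoff=0.0000 vs cont=4.2156 → 4.2156 [wait]  node(3,2) S=88.3245 payoff=0.0000 vs cont=1.1164 → 1.1164 [wait]  node(3,3) S=104.2210 payoff=0.0000 vs cont=0.1384 → 0.1384 [wait]  ⇒ S*(3)=-
t_2: node(2,0) S=68.9080 payoff=3.0020 vs cont=7.2052 → 7.2052 [wait]  node(2,1) S=81.3100 payoff=0.0000 vs cont=2.6745 → 2.6745 [wait]  node(2,2) S=95.9441 payoff=0.0000 vs cont=0.6306 → 0.6306 [wait]  ⇒ S*(2)=-
t_1: node(1,0) S=74.8526 payoff=0.0000 vs cont=4.9497 → 4.9497 [wait]  node(1,1) S=88.3245 payoff=0.0000 vs cont=1.6585 → 1.6585 [wait]  ⇒ S*(1)=-
t_0: node(0,0) S=81.3100 payoff=0.0000 vs cont=3.3119 → 3.3119 [wait]  ⇒ S*(0)=-

price = 3.3119
boundary = - - - - - 53.7599 49.4905 53.7599 58.3977
tree:
3.3119
4.9497 1.6585
7.2052 2.6745 0.6306
10.1726 4.2156 1.1164 0.1384
13.8631 6.4609 1.9470 0.2748 0.0000
18.1501 9.5622 3.3308 0.5455 0.0000 0.0000
22.4195 13.5428 5.5512 1.0830 0.0000 0.0000 0.0000
26.3499 18.1501 8.9135 2.1500 0.0000 0.0000 0.0000 0.0000
29.9682 22.4195 13.5123 4.2685 0.0000 0.0000 0.0000 0.0000 0.0000
33.2991 26.3499 18.1501 8.4745 0.0000 0.0000 0.0000 0.0000 0.0000 0.0000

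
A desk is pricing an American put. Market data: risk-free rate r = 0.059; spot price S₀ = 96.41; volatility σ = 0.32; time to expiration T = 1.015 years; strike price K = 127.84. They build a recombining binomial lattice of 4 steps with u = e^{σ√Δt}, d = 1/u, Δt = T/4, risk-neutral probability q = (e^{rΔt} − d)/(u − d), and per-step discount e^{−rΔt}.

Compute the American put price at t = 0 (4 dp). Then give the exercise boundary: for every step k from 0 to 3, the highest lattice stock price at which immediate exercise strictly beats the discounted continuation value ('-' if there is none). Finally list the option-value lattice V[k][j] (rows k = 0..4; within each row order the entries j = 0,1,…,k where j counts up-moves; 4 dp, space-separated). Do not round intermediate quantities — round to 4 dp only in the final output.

price = 31.7379
boundary = - 82.0570 96.4100 82.0570
tree:
31.7379
45.7830 18.9918
57.9992 31.4300 7.4325
68.3967 45.7830 15.2841 0.0000
77.2463 57.9992 31.4300 0.0000 0.0000

Δt=0.25375  u=1.17491  d=0.85113  q=0.50637  discount=0.98514
step 4 (expiry): payoffs max(K−S,0) = 77.2463 57.9992 31.4300 0.0000 0.0000
step 3: (k=3,j=0): S=59.4433, (K−S)⁺=68.3967, hold=66.4970 ⇒ V=68.3967 exercise | (k=3,j=1): S=82.0570, (K−S)⁺=45.7830, hold=43.8833 ⇒ V=45.7830 exercise | (k=3,j=2): S=113.2735, (K−S)⁺=14.5665, hold=15.2841 ⇒ V=15.2841 continue | (k=3,j=3): S=156.3655, (K−S)⁺=0.0000, hold=0.0000 ⇒ V=0.0000 continue  boundary S*=82.0570
step 2: (k=2,j=0): S=69.8408, (K−S)⁺=57.9992, hold=56.0995 ⇒ V=57.9992 exercise | (k=2,j=1): S=96.4100, (K−S)⁺=31.4300, hold=29.8883 ⇒ V=31.4300 exercise | (k=2,j=2): S=133.0867, (K−S)⁺=0.0000, hold=7.4325 ⇒ V=7.4325 continue  boundary S*=96.4100
step 1: (k=1,j=0): S=82.0570, (K−S)⁺=45.7830, hold=43.8833 ⇒ V=45.7830 exercise | (k=1,j=1): S=113.2735, (K−S)⁺=14.5665, hold=18.9918 ⇒ V=18.9918 continue  boundary S*=82.0570
step 0: (k=0,j=0): S=96.4100, (K−S)⁺=31.4300, hold=31.7379 ⇒ V=31.7379 continue  boundary S*=-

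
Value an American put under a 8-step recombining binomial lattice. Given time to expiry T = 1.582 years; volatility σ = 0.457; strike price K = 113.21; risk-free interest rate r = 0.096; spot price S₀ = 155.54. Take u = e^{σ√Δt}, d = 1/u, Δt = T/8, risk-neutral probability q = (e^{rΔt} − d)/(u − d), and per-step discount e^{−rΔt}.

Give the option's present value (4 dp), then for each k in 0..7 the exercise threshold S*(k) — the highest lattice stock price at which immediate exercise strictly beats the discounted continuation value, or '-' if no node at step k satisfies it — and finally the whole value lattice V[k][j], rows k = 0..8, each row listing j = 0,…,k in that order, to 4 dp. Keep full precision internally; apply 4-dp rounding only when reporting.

price = 9.1043
boundary = - - - - 68.9932 56.3050 68.9932 84.5406
tree:
9.1043
14.1089 4.3747
21.3169 7.3355 1.5374
31.2531 12.0517 2.8304 0.2839
44.2168 19.2978 5.1601 0.5743 0.0000
56.9050 29.8846 9.2943 1.1619 0.0000 0.0000
67.2597 44.2168 16.4870 2.3504 0.0000 0.0000 0.0000
75.7102 56.9050 28.6694 4.7547 0.0000 0.0000 0.0000 0.0000
82.6065 67.2597 44.2168 9.6185 0.0000 0.0000 0.0000 0.0000 0.0000

params: Δt=0.19775 u=1.22535 d=0.81610 q=0.49620 e^(-rΔt)=0.98120
t_8 payoffs: 82.6065 67.2597 44.2168 9.6185 0.0000 0.0000 0.0000 0.0000 0.0000
t_7: node(7,0) S=37.4998 payoff=75.7102 vs cont=73.5813 → 75.7102 [stop]  node(7,1) S=56.3050 payoff=56.9050 vs cont=54.7760 → 56.9050 [stop]  node(7,2) S=84.5406 payoff=28.6694 vs cont=26.5405 → 28.6694 [stop]  node(7,3) S=126.9355 payoff=0.0000 vs cont=4.7547 → 4.7547 [wait]  node(7,4) S=190.5904 payoff=0.0000 vs cont=0.0000 → 0.0000 [wait]  node(7,5) S=286.1666 payoff=0.0000 vs cont=0.0000 → 0.0000 [wait]  node(7,6) S=429.6718 payoff=0.0000 vs cont=0.0000 → 0.0000 [wait]  node(7,7) S=645.1412 payoff=0.0000 vs cont=0.0000 → 0.0000 [wait]  ⇒ S*(7)=84.5406
t_6: node(6,0) S=45.9503 payoff=67.2597 vs cont=65.1308 → 67.2597 [stop]  node(6,1) S=68.9932 payoff=44.2168 vs cont=42.0879 → 44.2168 [stop]  node(6,2) S=103.5915 payoff=9.6185 vs cont=16.4870 → 16.4870 [wait]  node(6,3) S=155.5400 payoff=0.0000 vs cont=2.3504 → 2.3504 [wait]  node(6,4) S=233.5393 payoff=0.0000 vs cont=0.0000 → 0.0000 [wait]  node(6,5) S=350.6533 payoff=0.0000 vs cont=0.0000 → 0.0000 [wait]  node(6,6) S=526.4969 payoff=0.0000 vs cont=0.0000 → 0.0000 [wait]  ⇒ S*(6)=68.9932
t_5: node(5,0) S=56.3050 payoff=56.9050 vs cont=54.7760 → 56.9050 [stop]  node(5,1) S=84.5406 payoff=28.6694 vs cont=29.8846 → 29.8846 [wait]  node(5,2) S=126.9355 payoff=0.0000 vs cont=9.2943 → 9.2943 [wait]  node(5,3) S=190.5904 payoff=0.0000 vs cont=1.1619 → 1.1619 [wait]  node(5,4) S=286.1666 payoff=0.0000 vs cont=0.0000 → 0.0000 [wait]  node(5,5) S=429.6718 payoff=0.0000 vs cont=0.0000 → 0.0000 [wait]  ⇒ S*(5)=56.3050
t_4: node(4,0) S=68.9932 payoff=44.2168 vs cont=42.6795 → 44.2168 [stop]  node(4,1) S=103.5915 payoff=9.6185 vs cont=19.2978 → 19.2978 [wait]  node(4,2) S=155.5400 payoff=0.0000 vs cont=5.1601 → 5.1601 [wait]  node(4,3) S=233.5393 payoff=0.0000 vs cont=0.5743 → 0.5743 [wait]  node(4,4) S=350.6533 payoff=0.0000 vs cont=0.0000 → 0.0000 [wait]  ⇒ S*(4)=68.9932
t_3: node(3,0) S=84.5406 payoff=28.6694 vs cont=31.2531 → 31.2531 [wait]  node(3,1) S=126.9355 payoff=0.0000 vs cont=12.0517 → 12.0517 [wait]  node(3,2) S=190.5904 payoff=0.0000 vs cont=2.8304 → 2.8304 [wait]  node(3,3) S=286.1666 payoff=0.0000 vs cont=0.2839 → 0.2839 [wait]  ⇒ S*(3)=-
t_2: node(2,0) S=103.5915 payoff=9.6185 vs cont=21.3169 → 21.3169 [wait]  node(2,1) S=155.5400 payoff=0.0000 vs cont=7.3355 → 7.3355 [wait]  node(2,2) S=233.5393 payoff=0.0000 vs cont=1.5374 → 1.5374 [wait]  ⇒ S*(2)=-
t_1: node(1,0) S=126.9355 payoff=0.0000 vs cont=14.1089 → 14.1089 [wait]  node(1,1) S=190.5904 payoff=0.0000 vs cont=4.3747 → 4.3747 [wait]  ⇒ S*(1)=-
t_0: node(0,0) S=155.5400 payoff=0.0000 vs cont=9.1043 → 9.1043 [wait]  ⇒ S*(0)=-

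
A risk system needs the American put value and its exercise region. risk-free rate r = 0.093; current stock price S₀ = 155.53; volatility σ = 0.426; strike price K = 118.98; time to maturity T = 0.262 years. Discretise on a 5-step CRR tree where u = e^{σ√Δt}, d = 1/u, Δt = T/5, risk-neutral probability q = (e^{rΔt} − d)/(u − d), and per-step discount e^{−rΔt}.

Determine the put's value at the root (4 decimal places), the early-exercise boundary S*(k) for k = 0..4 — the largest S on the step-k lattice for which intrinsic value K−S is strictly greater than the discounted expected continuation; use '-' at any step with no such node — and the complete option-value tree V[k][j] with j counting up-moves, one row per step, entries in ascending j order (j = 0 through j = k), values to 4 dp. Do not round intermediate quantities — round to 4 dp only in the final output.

price = 1.1866
boundary = - - - - 105.2960
tree:
1.1866
2.2108 0.1767
4.0923 0.3557 0.0000
7.5176 0.7158 0.0000 0.0000
13.6840 1.4404 0.0000 0.0000 0.0000
23.4673 2.8987 0.0000 0.0000 0.0000 0.0000

Δt=0.05240  u=1.10243  d=0.90709  q=0.50065  discount=0.99514
step 5 (expiry): payoffs max(K−S,0) = 23.4673 2.8987 0.0000 0.0000 0.0000 0.0000
step 4: (k=4,j=0): S=105.2960, (K−S)⁺=13.6840, hold=13.1056 ⇒ V=13.6840 exercise | (k=4,j=1): S=127.9714, (K−S)⁺=0.0000, hold=1.4404 ⇒ V=1.4404 continue | (k=4,j=2): S=155.5300, (K−S)⁺=0.0000, hold=0.0000 ⇒ V=0.0000 continue | (k=4,j=3): S=189.0233, (K−S)⁺=0.0000, hold=0.0000 ⇒ V=0.0000 continue | (k=4,j=4): S=229.7294, (K−S)⁺=0.0000, hold=0.0000 ⇒ V=0.0000 continue  boundary S*=105.2960
step 3: (k=3,j=0): S=116.0813, (K−S)⁺=2.8987, hold=7.5176 ⇒ V=7.5176 continue | (k=3,j=1): S=141.0794, (K−S)⁺=0.0000, hold=0.7158 ⇒ V=0.7158 continue | (k=3,j=2): S=171.4608, (K−S)⁺=0.0000, hold=0.0000 ⇒ V=0.0000 continue | (k=3,j=3): S=208.3848, (K−S)⁺=0.0000, hold=0.0000 ⇒ V=0.0000 continue  boundary S*=-
step 2: (k=2,j=0): S=127.9714, (K−S)⁺=0.0000, hold=4.0923 ⇒ V=4.0923 continue | (k=2,j=1): S=155.5300, (K−S)⁺=0.0000, hold=0.3557 ⇒ V=0.3557 continue | (k=2,j=2): S=189.0233, (K−S)⁺=0.0000, hold=0.0000 ⇒ V=0.0000 continue  boundary S*=-
step 1: (k=1,j=0): S=141.0794, (K−S)⁺=0.0000, hold=2.2108 ⇒ V=2.2108 continue | (k=1,j=1): S=171.4608, (K−S)⁺=0.0000, hold=0.1767 ⇒ V=0.1767 continue  boundary S*=-
step 0: (k=0,j=0): S=155.5300, (K−S)⁺=0.0000, hold=1.1866 ⇒ V=1.1866 continue  boundary S*=-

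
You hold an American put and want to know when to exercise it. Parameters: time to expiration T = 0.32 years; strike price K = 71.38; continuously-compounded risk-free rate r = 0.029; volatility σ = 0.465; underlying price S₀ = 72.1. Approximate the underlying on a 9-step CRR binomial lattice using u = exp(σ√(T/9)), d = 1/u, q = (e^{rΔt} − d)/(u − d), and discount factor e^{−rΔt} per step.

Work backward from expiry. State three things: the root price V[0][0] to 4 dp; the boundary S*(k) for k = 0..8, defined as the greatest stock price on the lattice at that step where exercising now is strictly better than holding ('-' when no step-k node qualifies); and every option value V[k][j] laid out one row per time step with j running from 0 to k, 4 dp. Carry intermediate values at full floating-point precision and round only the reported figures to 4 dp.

Δt=0.03556  u=1.09164  d=0.91605  q=0.48397  discount=0.99897
step 9 (expiry): payoffs max(K−S,0) = 38.6293 32.3518 24.8709 15.9561 5.3326 0.0000 0.0000 0.0000 0.0000 0.0000
step 8: (k=8,j=0): S=35.7519, (K−S)⁺=35.6281, hold=35.5545 ⇒ V=35.6281 exercise | (k=8,j=1): S=42.6048, (K−S)⁺=28.7752, hold=28.7017 ⇒ V=28.7752 exercise | (k=8,j=2): S=50.7712, (K−S)⁺=20.6088, hold=20.5352 ⇒ V=20.6088 exercise | (k=8,j=3): S=60.5029, (K−S)⁺=10.8771, hold=10.8035 ⇒ V=10.8771 exercise | (k=8,j=4): S=72.1000, (K−S)⁺=0.0000, hold=2.7489 ⇒ V=2.7489 continue | (k=8,j=5): S=85.9200, (K−S)⁺=0.0000, hold=0.0000 ⇒ V=0.0000 continue | (k=8,j=6): S=102.3890, (K−S)⁺=0.0000, hold=0.0000 ⇒ V=0.0000 continue | (k=8,j=7): S=122.0147, (K−S)⁺=0.0000, hold=0.0000 ⇒ V=0.0000 continue | (k=8,j=8): S=145.4022, (K−S)⁺=0.0000, hold=0.0000 ⇒ V=0.0000 continue  boundary S*=60.5029
step 7: (k=7,j=0): S=39.0282, (K−S)⁺=32.3518, hold=32.2782 ⇒ V=32.3518 exercise | (k=7,j=1): S=46.5091, (K−S)⁺=24.8709, hold=24.7973 ⇒ V=24.8709 exercise | (k=7,j=2): S=55.4239, (K−S)⁺=15.9561, hold=15.8826 ⇒ V=15.9561 exercise | (k=7,j=3): S=66.0474, (K−S)⁺=5.3326, hold=6.9362 ⇒ V=6.9362 continue | (k=7,j=4): S=78.7073, (K−S)⁺=0.0000, hold=1.4171 ⇒ V=1.4171 continue | (k=7,j=5): S=93.7937, (K−S)⁺=0.0000, hold=0.0000 ⇒ V=0.0000 continue | (k=7,j=6): S=111.7719, (K−S)⁺=0.0000, hold=0.0000 ⇒ V=0.0000 continue | (k=7,j=7): S=133.1961, (K−S)⁺=0.0000, hold=0.0000 ⇒ V=0.0000 continue  boundary S*=55.4239
step 6: (k=6,j=0): S=42.6048, (K−S)⁺=28.7752, hold=28.7017 ⇒ V=28.7752 exercise | (k=6,j=1): S=50.7712, (K−S)⁺=20.6088, hold=20.5352 ⇒ V=20.6088 exercise | (k=6,j=2): S=60.5029, (K−S)⁺=10.8771, hold=11.5788 ⇒ V=11.5788 continue | (k=6,j=3): S=72.1000, (K−S)⁺=0.0000, hold=4.2607 ⇒ V=4.2607 continue | (k=6,j=4): S=85.9200, (K−S)⁺=0.0000, hold=0.7305 ⇒ V=0.7305 continue | (k=6,j=5): S=102.3890, (K−S)⁺=0.0000, hold=0.0000 ⇒ V=0.0000 continue | (k=6,j=6): S=122.0147, (K−S)⁺=0.0000, hold=0.0000 ⇒ V=0.0000 continue  boundary S*=50.7712
step 5: (k=5,j=0): S=46.5091, (K−S)⁺=24.8709, hold=24.7973 ⇒ V=24.8709 exercise | (k=5,j=1): S=55.4239, (K−S)⁺=15.9561, hold=16.2218 ⇒ V=16.2218 continue | (k=5,j=2): S=66.0474, (K−S)⁺=5.3326, hold=8.0288 ⇒ V=8.0288 continue | (k=5,j=3): S=78.7073, (K−S)⁺=0.0000, hold=2.5496 ⇒ V=2.5496 continue | (k=5,j=4): S=93.7937, (K−S)⁺=0.0000, hold=0.3766 ⇒ V=0.3766 continue | (k=5,j=5): S=111.7719, (K−S)⁺=0.0000, hold=0.0000 ⇒ V=0.0000 continue  boundary S*=46.5091
step 4: (k=4,j=0): S=50.7712, (K−S)⁺=20.6088, hold=20.6637 ⇒ V=20.6637 continue | (k=4,j=1): S=60.5029, (K−S)⁺=10.8771, hold=12.2440 ⇒ V=12.2440 continue | (k=4,j=2): S=72.1000, (K−S)⁺=0.0000, hold=5.3715 ⇒ V=5.3715 continue | (k=4,j=3): S=85.9200, (K−S)⁺=0.0000, hold=1.4964 ⇒ V=1.4964 continue | (k=4,j=4): S=102.3890, (K−S)⁺=0.0000, hold=0.1941 ⇒ V=0.1941 continue  boundary S*=-
step 3: (k=3,j=0): S=55.4239, (K−S)⁺=15.9561, hold=16.5717 ⇒ V=16.5717 continue | (k=3,j=1): S=66.0474, (K−S)⁺=5.3326, hold=8.9087 ⇒ V=8.9087 continue | (k=3,j=2): S=78.7073, (K−S)⁺=0.0000, hold=3.4924 ⇒ V=3.4924 continue | (k=3,j=3): S=93.7937, (K−S)⁺=0.0000, hold=0.8652 ⇒ V=0.8652 continue  boundary S*=-
step 2: (k=2,j=0): S=60.5029, (K−S)⁺=10.8771, hold=12.8498 ⇒ V=12.8498 continue | (k=2,j=1): S=72.1000, (K−S)⁺=0.0000, hold=6.2809 ⇒ V=6.2809 continue | (k=2,j=2): S=85.9200, (K−S)⁺=0.0000, hold=2.2187 ⇒ V=2.2187 continue  boundary S*=-
step 1: (k=1,j=0): S=66.0474, (K−S)⁺=5.3326, hold=9.6607 ⇒ V=9.6607 continue | (k=1,j=1): S=78.7073, (K−S)⁺=0.0000, hold=4.3105 ⇒ V=4.3105 continue  boundary S*=-
step 0: (k=0,j=0): S=72.1000, (K−S)⁺=0.0000, hold=7.0641 ⇒ V=7.0641 continue  boundary S*=-

price = 7.0641
boundary = - - - - - 46.5091 50.7712 55.4239 60.5029
tree:
7.0641
9.6607 4.3105
12.8498 6.2809 2.2187
16.5717 8.9087 3.4924 0.8652
20.6637 12.2440 5.3715 1.4964 0.1941
24.8709 16.2218 8.0288 2.5496 0.3766 0.0000
28.7752 20.6088 11.5788 4.2607 0.7305 0.0000 0.0000
32.3518 24.8709 15.9561 6.9362 1.4171 0.0000 0.0000 0.0000
35.6281 28.7752 20.6088 10.8771 2.7489 0.0000 0.0000 0.0000 0.0000
38.6293 32.3518 24.8709 15.9561 5.3326 0.0000 0.0000 0.0000 0.0000 0.0000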